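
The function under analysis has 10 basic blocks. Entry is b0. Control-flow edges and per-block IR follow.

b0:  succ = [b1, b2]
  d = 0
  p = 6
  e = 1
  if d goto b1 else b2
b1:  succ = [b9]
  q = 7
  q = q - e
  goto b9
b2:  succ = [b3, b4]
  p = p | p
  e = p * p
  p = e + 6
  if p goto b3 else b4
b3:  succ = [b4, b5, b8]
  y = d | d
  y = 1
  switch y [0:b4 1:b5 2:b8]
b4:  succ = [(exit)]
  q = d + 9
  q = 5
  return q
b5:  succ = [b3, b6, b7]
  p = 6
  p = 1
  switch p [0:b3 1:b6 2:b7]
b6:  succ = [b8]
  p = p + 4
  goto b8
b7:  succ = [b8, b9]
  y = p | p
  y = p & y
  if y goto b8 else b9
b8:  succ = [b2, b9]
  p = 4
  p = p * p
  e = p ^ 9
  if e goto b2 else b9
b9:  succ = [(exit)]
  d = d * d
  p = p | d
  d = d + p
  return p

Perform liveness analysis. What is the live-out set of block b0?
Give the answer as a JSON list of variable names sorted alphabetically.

def/use:
  b0: def={d,e,p} ue=∅
  b1: def={q} ue={e}
  b2: def={e,p} ue={p}
  b3: def={y} ue={d}
  b4: def={q} ue={d}
  b5: def={p} ue=∅
  b6: def={p} ue={p}
  b7: def={y} ue={p}
  b8: def={e,p} ue=∅
  b9: def={d,p} ue={d,p}

Backward fixpoint:
  live b0: ∅→{d,e,p}
  live b1: {d,e,p}→{d,p}
  live b2: {d,p}→{d}
  live b3: {d}→{d}
  live b4: {d}→∅
  live b5: {d}→{d,p}
  live b6: {d,p}→{d}
  live b7: {d,p}→{d,p}
  live b8: {d}→{d,p}
  live b9: {d,p}→∅

live-out(b0) = ["d", "e", "p"]

Answer: ["d", "e", "p"]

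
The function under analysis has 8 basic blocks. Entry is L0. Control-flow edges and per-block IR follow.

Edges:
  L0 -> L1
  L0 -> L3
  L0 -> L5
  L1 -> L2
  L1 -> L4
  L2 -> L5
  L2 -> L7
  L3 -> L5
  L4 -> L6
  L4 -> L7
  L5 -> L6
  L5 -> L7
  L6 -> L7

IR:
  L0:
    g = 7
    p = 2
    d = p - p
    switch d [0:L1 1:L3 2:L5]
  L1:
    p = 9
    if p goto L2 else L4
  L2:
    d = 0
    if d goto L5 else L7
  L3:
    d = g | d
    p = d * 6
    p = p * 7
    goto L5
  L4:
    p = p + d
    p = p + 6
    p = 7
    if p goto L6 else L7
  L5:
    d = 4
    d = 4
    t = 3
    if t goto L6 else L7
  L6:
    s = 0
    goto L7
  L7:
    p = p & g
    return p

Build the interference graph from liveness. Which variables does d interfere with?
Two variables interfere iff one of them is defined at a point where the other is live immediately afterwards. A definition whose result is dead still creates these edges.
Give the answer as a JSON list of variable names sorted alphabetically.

Per-block:
  L0 def {d,g,p} use ∅
  L1 def {p} use ∅
  L2 def {d} use ∅
  L3 def {d,p} use {d,g}
  L4 def {p} use {d,p}
  L5 def {d,t} use ∅
  L6 def {s} use ∅
  L7 def {p} use {g,p}

Liveness:
  L0 li=∅ lo={d,g,p}
  L1 li={d,g} lo={d,g,p}
  L2 li={g,p} lo={g,p}
  L3 li={d,g} lo={g,p}
  L4 li={d,g,p} lo={g,p}
  L5 li={g,p} lo={g,p}
  L6 li={g,p} lo={g,p}
  L7 li={g,p} lo=∅

Conflict graph:
  d — {g,p}
  g — {d,p,s,t}
  p — {d,g,s,t}
  s — {g,p}
  t — {g,p}

N(d) = ["g", "p"]

Answer: ["g", "p"]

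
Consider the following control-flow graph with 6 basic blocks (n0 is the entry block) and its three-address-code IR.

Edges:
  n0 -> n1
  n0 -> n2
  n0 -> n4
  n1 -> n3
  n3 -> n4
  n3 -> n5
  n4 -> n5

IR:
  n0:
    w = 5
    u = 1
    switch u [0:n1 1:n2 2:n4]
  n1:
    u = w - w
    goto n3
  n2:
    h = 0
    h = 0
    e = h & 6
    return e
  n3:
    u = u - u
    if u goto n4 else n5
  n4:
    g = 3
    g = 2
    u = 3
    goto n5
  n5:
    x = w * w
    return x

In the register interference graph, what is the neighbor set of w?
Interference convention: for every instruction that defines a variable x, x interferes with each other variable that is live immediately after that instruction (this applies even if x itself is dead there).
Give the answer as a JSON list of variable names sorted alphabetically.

Per-block:
  n0: def={u,w} ue=∅
  n1: def={u} ue={w}
  n2: def={e,h} ue=∅
  n3: def={u} ue={u}
  n4: def={g,u} ue=∅
  n5: def={x} ue={w}

Live sets:
  n0 li=∅ lo={w}
  n1 li={w} lo={u,w}
  n2 li=∅ lo=∅
  n3 li={u,w} lo={w}
  n4 li={w} lo={w}
  n5 li={w} lo=∅

Interference:
  e↔∅
  g↔{w}
  h↔∅
  u↔{w}
  w↔{g,u}
  x↔∅

N(w) = ["g", "u"]

Answer: ["g", "u"]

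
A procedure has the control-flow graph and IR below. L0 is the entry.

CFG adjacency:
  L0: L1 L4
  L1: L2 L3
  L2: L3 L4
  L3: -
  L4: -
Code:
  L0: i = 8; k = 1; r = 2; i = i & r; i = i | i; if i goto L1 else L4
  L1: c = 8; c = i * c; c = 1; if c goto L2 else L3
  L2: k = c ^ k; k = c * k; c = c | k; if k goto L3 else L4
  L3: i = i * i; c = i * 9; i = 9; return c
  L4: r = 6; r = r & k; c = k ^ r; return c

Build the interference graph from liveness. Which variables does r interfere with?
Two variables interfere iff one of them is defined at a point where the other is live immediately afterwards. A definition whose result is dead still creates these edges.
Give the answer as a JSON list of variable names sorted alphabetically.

Block summaries:
  L0: def={i,k,r} ue=∅
  L1: def={c} ue={i}
  L2: def={c,k} ue={c,k}
  L3: def={c,i} ue={i}
  L4: def={c,r} ue={k}

Live sets:
  live L0: ∅→{i,k}
  live L1: {i,k}→{c,i,k}
  live L2: {c,i,k}→{i,k}
  live L3: {i}→∅
  live L4: {k}→∅

Conflict graph:
  c — {i,k}
  i — {c,k,r}
  k — {c,i,r}
  r — {i,k}

N(r) = ["i", "k"]

Answer: ["i", "k"]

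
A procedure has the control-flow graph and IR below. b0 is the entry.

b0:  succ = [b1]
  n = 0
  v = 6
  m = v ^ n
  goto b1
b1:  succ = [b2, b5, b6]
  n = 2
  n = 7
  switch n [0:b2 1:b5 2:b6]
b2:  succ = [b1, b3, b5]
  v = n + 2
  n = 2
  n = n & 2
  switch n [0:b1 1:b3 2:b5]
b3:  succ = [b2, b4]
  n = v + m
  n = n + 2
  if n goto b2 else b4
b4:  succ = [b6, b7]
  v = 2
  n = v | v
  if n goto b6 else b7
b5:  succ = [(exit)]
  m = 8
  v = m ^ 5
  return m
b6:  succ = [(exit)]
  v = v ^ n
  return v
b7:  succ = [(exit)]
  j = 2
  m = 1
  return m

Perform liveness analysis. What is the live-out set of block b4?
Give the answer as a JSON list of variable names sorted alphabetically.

Per-block:
  b0: {m,n,v} / ∅
  b1: {n} / ∅
  b2: {n,v} / {n}
  b3: {n} / {m,v}
  b4: {n,v} / ∅
  b5: {m,v} / ∅
  b6: {v} / {n,v}
  b7: {j,m} / ∅

Liveness:
  b0 li=∅ lo={m,v}
  b1 li={m,v} lo={m,n,v}
  b2 li={m,n} lo={m,v}
  b3 li={m,v} lo={m,n}
  b4 li=∅ lo={n,v}
  b5 li=∅ lo=∅
  b6 li={n,v} lo=∅
  b7 li=∅ lo=∅

live-out(b4) = ["n", "v"]

Answer: ["n", "v"]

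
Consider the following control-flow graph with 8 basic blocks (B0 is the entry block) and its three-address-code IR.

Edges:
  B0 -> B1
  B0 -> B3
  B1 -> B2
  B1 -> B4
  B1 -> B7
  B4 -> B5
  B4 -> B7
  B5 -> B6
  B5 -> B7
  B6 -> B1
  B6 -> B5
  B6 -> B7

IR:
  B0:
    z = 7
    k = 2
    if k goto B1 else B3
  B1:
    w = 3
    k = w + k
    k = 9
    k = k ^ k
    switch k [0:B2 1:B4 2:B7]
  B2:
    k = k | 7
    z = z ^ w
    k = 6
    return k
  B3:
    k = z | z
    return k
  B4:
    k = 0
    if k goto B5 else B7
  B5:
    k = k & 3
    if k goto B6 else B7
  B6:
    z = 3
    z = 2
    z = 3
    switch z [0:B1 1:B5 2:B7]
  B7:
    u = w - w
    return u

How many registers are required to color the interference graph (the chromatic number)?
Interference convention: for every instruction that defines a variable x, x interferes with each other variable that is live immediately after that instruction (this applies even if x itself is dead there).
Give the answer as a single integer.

Answer: 3

Derivation:
Per-block:
  B0: def={k,z} ue=∅
  B1: def={k,w} ue={k}
  B2: def={k,z} ue={k,w,z}
  B3: def={k} ue={z}
  B4: def={k} ue=∅
  B5: def={k} ue={k}
  B6: def={z} ue=∅
  B7: def={u} ue={w}

Backward fixpoint:
  live B0: ∅→{k,z}
  live B1: {k,z}→{k,w,z}
  live B2: {k,w,z}→∅
  live B3: {z}→∅
  live B4: {w}→{k,w}
  live B5: {k,w}→{k,w}
  live B6: {k,w}→{k,w,z}
  live B7: {w}→∅

Conflict graph:
  k: {w,z}
  u: ∅
  w: {k,z}
  z: {k,w}

Colouring:
  {k,w,z} pairwise interfere (3-clique) ⇒ χ ≥ 3
  assign k→r0 u→r0 w→r1 z→r2 — no edge inside a register ⇒ χ ≤ 3
  χ = 3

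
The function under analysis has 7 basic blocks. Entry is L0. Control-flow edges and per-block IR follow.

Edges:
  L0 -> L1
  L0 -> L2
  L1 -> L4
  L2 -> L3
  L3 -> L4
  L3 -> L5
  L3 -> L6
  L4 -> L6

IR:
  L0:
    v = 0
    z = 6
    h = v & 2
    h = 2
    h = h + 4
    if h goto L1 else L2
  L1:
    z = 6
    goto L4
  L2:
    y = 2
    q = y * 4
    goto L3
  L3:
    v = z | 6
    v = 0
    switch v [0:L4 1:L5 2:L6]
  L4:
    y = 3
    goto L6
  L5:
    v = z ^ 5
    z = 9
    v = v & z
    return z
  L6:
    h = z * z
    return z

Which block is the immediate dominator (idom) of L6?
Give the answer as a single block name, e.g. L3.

Answer: L0

Derivation:
idom tree: L1←L0 L2←L0 L3←L2 L4←L0 L5←L3 L6←L0
Dom∩ at merges:
  L4: preds {L1,L3}: {L0,L1} ∩ {L0,L2,L3} = {L0}; idom=L0
  L6: preds {L3,L4}: {L0,L2,L3} ∩ {L0,L4} = {L0}; idom=L0

idom(L6) = L0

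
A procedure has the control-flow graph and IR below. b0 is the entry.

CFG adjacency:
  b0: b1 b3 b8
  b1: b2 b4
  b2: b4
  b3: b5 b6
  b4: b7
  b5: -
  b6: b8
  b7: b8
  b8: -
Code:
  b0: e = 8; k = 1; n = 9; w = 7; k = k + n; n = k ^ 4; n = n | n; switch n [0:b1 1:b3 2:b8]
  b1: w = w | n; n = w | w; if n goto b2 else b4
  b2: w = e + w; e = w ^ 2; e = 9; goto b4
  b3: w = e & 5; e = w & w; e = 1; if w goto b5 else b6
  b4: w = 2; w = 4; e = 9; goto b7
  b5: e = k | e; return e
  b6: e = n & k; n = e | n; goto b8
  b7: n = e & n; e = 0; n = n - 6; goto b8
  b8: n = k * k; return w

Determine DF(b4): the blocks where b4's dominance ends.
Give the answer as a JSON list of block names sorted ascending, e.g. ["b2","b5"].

Answer: ["b8"]

Analysis:
idom tree: b1←b0 b2←b1 b3←b0 b4←b1 b5←b3 b6←b3 b7←b4 b8←b0
Dom∩ at merges:
  b4: preds {b1,b2}: {b0,b1} ∩ {b0,b1,b2} = {b0,b1}; idom=b1
  b8: preds {b0,b6,b7}: {b0} ∩ {b0,b3,b6} ∩ {b0,b1,b4,b7} = {b0}; idom=b0

DF walk-up:
  b4←b1: walk · to b1
  b4←b2: walk b2 to b1
  b8←b0: walk · to b0
  b8←b6: walk b6→b3 to b0
  b8←b7: walk b7→b4→b1 to b0
  DF(b0)=∅
  DF(b1)={b8}
  DF(b2)={b4}
  DF(b3)={b8}
  DF(b4)={b8}
  DF(b5)=∅
  DF(b6)={b8}
  DF(b7)={b8}
  DF(b8)=∅

DF(b4) = ["b8"]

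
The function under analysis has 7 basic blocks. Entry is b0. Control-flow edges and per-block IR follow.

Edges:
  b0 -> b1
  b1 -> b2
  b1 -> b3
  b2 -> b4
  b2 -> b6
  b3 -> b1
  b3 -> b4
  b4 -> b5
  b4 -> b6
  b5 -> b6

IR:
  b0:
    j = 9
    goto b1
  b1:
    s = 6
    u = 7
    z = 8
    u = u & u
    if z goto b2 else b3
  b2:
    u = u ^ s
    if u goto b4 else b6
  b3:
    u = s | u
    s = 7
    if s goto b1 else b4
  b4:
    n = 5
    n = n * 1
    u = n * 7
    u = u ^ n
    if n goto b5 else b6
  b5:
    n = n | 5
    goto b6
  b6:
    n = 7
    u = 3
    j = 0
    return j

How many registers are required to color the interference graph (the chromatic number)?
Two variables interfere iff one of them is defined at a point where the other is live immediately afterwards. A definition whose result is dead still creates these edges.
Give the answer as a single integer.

Answer: 3

Derivation:
Block summaries:
  b0 def {j} use ∅
  b1 def {s,u,z} use ∅
  b2 def {u} use {s,u}
  b3 def {s,u} use {s,u}
  b4 def {n,u} use ∅
  b5 def {n} use {n}
  b6 def {j,n,u} use ∅

Live sets:
  b0: in=∅ out=∅
  b1: in=∅ out={s,u}
  b2: in={s,u} out=∅
  b3: in={s,u} out=∅
  b4: in=∅ out={n}
  b5: in={n} out=∅
  b6: in=∅ out=∅

Conflict graph:
  j — ∅
  n — {u}
  s — {u,z}
  u — {n,s,z}
  z — {s,u}

Chromatic number:
  clique {s,u,z} ⇒ need ≥ 3
  3-colouring: R0={j,u}  R1={n,s}  R2={z}
  χ = 3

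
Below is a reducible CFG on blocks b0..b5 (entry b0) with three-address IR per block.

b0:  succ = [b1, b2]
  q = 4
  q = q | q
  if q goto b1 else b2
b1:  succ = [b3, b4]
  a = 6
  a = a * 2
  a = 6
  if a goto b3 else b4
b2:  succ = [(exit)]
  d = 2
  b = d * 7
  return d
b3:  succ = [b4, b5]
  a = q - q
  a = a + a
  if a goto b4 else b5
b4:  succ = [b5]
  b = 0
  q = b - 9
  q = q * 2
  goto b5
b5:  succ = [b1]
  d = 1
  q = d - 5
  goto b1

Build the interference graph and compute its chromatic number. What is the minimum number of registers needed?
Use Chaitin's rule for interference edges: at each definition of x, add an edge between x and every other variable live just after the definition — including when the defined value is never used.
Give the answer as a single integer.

Answer: 2

Derivation:
Per-block:
  b0: def={q} ue=∅
  b1: def={a} ue=∅
  b2: def={b,d} ue=∅
  b3: def={a} ue={q}
  b4: def={b,q} ue=∅
  b5: def={d,q} ue=∅

Backward fixpoint:
  b0: in=∅ out={q}
  b1: in={q} out={q}
  b2: in=∅ out=∅
  b3: in={q} out=∅
  b4: in=∅ out=∅
  b5: in=∅ out={q}

Interference:
  a: {q}
  b: {d}
  d: {b}
  q: {a}

Registers:
  lower bound: {a,q} mutually conflict ⇒ χ ≥ 2
  2-colouring: r0={a,b}  r1={d,q}
  χ = 2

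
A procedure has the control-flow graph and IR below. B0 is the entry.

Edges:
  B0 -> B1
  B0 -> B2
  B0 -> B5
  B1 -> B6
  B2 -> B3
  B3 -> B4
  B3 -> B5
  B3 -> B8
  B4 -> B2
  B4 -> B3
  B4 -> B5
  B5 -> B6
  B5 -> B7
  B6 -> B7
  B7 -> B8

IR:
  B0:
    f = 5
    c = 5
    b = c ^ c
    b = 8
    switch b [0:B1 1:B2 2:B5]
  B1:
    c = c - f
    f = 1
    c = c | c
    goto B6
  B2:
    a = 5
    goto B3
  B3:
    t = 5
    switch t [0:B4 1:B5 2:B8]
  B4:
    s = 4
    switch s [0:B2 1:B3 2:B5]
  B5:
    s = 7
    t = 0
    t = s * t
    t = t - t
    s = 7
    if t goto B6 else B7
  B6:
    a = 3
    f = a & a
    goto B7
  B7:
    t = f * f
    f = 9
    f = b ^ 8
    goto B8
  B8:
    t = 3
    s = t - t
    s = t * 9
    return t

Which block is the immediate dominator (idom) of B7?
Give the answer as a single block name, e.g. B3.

idom tree: B1←B0 B2←B0 B3←B2 B4←B3 B5←B0 B6←B0 B7←B0 B8←B0
Dom∩ at merges:
  B2: preds {B0,B4}: {B0} ∩ {B0,B2,B3,B4} = {B0}; idom=B0
  B3: preds {B2,B4}: {B0,B2} ∩ {B0,B2,B3,B4} = {B0,B2}; idom=B2
  B5: preds {B0,B3,B4}: {B0} ∩ {B0,B2,B3} ∩ {B0,B2,B3,B4} = {B0}; idom=B0
  B6: preds {B1,B5}: {B0,B1} ∩ {B0,B5} = {B0}; idom=B0
  B7: preds {B5,B6}: {B0,B5} ∩ {B0,B6} = {B0}; idom=B0
  B8: preds {B3,B7}: {B0,B2,B3} ∩ {B0,B7} = {B0}; idom=B0

idom(B7) = B0

Answer: B0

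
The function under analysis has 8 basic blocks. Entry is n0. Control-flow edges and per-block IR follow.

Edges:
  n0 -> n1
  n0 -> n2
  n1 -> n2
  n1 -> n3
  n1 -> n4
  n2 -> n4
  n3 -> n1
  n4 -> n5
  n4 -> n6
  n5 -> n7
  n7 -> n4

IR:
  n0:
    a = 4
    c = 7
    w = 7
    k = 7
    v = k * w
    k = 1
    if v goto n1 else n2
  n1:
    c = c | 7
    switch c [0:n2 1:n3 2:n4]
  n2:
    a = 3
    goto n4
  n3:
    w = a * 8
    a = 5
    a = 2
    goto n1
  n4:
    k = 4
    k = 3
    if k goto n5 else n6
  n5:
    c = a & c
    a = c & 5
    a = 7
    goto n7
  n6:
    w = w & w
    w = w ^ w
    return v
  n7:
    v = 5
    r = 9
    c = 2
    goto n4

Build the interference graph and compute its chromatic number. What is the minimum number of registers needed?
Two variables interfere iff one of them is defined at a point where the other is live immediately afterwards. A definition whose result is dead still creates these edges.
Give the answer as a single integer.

Answer: 5

Analysis:
def/use:
  n0: {a,c,k,v,w} / ∅
  n1: {c} / {c}
  n2: {a} / ∅
  n3: {a,w} / {a}
  n4: {k} / ∅
  n5: {a,c} / {a,c}
  n6: {w} / {v,w}
  n7: {c,r,v} / ∅

Liveness:
  live n0: ∅→{a,c,v,w}
  live n1: {a,c,v,w}→{a,c,v,w}
  live n2: {c,v,w}→{a,c,v,w}
  live n3: {a,c,v}→{a,c,v,w}
  live n4: {a,c,v,w}→{a,c,v,w}
  live n5: {a,c,w}→{a,w}
  live n6: {v,w}→∅
  live n7: {a,w}→{a,c,v,w}

Conflict graph:
  a — {c,k,r,v,w}
  c — {a,k,v,w}
  k — {a,c,v,w}
  r — {a,v,w}
  v — {a,c,k,r,w}
  w — {a,c,k,r,v}

Chromatic number:
  {a,c,k,v,w} pairwise interfere (5-clique) ⇒ χ ≥ 5
  5-colouring: R0={a}  R1={v}  R2={w}  R3={c,r}  R4={k}
  χ = 5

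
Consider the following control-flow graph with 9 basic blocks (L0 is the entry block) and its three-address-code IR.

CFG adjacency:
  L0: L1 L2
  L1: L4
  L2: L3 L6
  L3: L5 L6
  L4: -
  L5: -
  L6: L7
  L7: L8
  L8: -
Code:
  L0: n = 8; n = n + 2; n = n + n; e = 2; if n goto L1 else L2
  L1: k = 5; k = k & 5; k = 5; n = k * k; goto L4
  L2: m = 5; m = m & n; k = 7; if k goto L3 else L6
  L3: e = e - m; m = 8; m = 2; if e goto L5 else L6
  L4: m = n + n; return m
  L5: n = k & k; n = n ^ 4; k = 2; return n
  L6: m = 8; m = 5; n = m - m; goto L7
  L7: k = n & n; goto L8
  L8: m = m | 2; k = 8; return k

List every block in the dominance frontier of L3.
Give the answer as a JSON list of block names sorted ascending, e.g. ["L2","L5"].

idom tree: L1←L0 L2←L0 L3←L2 L4←L1 L5←L3 L6←L2 L7←L6 L8←L7
Join-block Dom:
  L6: preds {L2,L3}: {L0,L2} ∩ {L0,L2,L3} = {L0,L2}; idom=L2

Frontier:
  L6←L2: walk · to L2
  L6←L3: walk L3 to L2
  L0: DF=∅
  L1: DF=∅
  L2: DF=∅
  L3: DF={L6}
  L4: DF=∅
  L5: DF=∅
  L6: DF=∅
  L7: DF=∅
  L8: DF=∅

DF(L3) = ["L6"]

Answer: ["L6"]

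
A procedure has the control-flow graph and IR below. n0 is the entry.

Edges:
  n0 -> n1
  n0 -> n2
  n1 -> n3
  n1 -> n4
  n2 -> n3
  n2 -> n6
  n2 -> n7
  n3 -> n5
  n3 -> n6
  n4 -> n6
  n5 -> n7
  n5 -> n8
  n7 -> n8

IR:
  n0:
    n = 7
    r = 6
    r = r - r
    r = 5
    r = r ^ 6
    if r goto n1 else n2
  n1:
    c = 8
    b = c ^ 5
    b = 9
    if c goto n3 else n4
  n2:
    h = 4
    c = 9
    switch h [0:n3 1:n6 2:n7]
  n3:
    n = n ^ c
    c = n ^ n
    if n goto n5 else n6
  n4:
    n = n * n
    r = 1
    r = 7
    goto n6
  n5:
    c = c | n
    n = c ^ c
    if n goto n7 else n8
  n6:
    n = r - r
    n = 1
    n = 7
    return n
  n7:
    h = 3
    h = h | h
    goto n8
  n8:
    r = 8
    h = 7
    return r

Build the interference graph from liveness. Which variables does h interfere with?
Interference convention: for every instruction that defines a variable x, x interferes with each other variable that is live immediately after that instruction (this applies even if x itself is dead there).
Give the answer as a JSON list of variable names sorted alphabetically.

def/use:
  n0: {n,r} / ∅
  n1: {b,c} / ∅
  n2: {c,h} / ∅
  n3: {c,n} / {c,n}
  n4: {n,r} / {n}
  n5: {c,n} / {c,n}
  n6: {n} / {r}
  n7: {h} / ∅
  n8: {h,r} / ∅

Liveness:
  n0 li=∅ lo={n,r}
  n1 li={n,r} lo={c,n,r}
  n2 li={n,r} lo={c,n,r}
  n3 li={c,n,r} lo={c,n,r}
  n4 li={n} lo={r}
  n5 li={c,n} lo=∅
  n6 li={r} lo=∅
  n7 li=∅ lo=∅
  n8 li=∅ lo=∅

Interfere edges:
  b — {c,n,r}
  c — {b,h,n,r}
  h — {c,n,r}
  n — {b,c,h,r}
  r — {b,c,h,n}

N(h) = ["c", "n", "r"]

Answer: ["c", "n", "r"]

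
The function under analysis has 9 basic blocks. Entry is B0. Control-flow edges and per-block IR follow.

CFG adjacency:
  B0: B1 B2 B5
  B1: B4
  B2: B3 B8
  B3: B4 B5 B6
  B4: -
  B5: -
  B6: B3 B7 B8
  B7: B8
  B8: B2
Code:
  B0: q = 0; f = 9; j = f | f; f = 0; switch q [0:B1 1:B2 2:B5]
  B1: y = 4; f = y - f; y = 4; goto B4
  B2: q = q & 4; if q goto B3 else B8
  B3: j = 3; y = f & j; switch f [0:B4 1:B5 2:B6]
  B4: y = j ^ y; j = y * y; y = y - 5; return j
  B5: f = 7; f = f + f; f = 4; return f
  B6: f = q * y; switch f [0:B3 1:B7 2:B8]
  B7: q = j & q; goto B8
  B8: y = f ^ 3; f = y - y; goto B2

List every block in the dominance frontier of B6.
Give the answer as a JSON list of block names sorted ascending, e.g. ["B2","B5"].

Answer: ["B3", "B8"]

Analysis:
idom tree: B1←B0 B2←B0 B3←B2 B4←B0 B5←B0 B6←B3 B7←B6 B8←B2
Join-block Dom:
  B2: preds {B0,B8}: {B0} ∩ {B0,B2,B8} = {B0}; idom=B0
  B3: preds {B2,B6}: {B0,B2} ∩ {B0,B2,B3,B6} = {B0,B2}; idom=B2
  B4: preds {B1,B3}: {B0,B1} ∩ {B0,B2,B3} = {B0}; idom=B0
  B5: preds {B0,B3}: {B0} ∩ {B0,B2,B3} = {B0}; idom=B0
  B8: preds {B2,B6,B7}: {B0,B2} ∩ {B0,B2,B3,B6} ∩ {B0,B2,B3,B6,B7} = {B0,B2}; idom=B2

DF walk-up:
  join B2 pred B0: · stop@B0
  join B2 pred B8: B8→B2 stop@B0
  join B3 pred B2: · stop@B2
  join B3 pred B6: B6→B3 stop@B2
  join B4 pred B1: B1 stop@B0
  join B4 pred B3: B3→B2 stop@B0
  join B5 pred B0: · stop@B0
  join B5 pred B3: B3→B2 stop@B0
  join B8 pred B2: · stop@B2
  join B8 pred B6: B6→B3 stop@B2
  join B8 pred B7: B7→B6→B3 stop@B2
  B0: DF=∅
  B1: DF={B4}
  B2: DF={B2,B4,B5}
  B3: DF={B3,B4,B5,B8}
  B4: DF=∅
  B5: DF=∅
  B6: DF={B3,B8}
  B7: DF={B8}
  B8: DF={B2}

DF(B6) = ["B3", "B8"]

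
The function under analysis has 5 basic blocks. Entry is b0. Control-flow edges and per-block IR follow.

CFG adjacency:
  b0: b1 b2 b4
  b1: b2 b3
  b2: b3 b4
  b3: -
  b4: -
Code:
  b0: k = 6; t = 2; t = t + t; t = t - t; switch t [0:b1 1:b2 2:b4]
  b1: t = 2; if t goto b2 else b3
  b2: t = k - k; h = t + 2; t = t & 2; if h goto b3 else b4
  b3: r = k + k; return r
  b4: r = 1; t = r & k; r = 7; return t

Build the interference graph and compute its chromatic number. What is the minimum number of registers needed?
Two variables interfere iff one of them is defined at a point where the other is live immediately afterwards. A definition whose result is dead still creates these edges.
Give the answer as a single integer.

Answer: 3

Analysis:
Per-block:
  b0 def {k,t} use ∅
  b1 def {t} use ∅
  b2 def {h,t} use {k}
  b3 def {r} use {k}
  b4 def {r,t} use {k}

Backward fixpoint:
  b0: in=∅ out={k}
  b1: in={k} out={k}
  b2: in={k} out={k}
  b3: in={k} out=∅
  b4: in={k} out=∅

Interference:
  h — {k,t}
  k — {h,r,t}
  r — {k,t}
  t — {h,k,r}

Chromatic number:
  lower bound: {h,k,t} mutually conflict ⇒ χ ≥ 3
  3-colouring: R0={k}  R1={t}  R2={h,r}
  χ = 3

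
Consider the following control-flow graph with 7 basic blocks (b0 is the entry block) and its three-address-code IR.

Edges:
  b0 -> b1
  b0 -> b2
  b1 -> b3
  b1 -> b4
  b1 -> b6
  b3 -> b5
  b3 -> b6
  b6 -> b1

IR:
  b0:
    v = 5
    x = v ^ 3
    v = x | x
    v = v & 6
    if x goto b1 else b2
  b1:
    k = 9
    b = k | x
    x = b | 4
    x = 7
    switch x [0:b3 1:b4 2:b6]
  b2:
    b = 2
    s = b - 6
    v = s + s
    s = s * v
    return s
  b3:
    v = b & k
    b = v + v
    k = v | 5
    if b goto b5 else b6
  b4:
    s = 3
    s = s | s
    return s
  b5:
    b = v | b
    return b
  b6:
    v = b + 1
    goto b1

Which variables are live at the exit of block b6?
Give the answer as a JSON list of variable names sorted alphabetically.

Answer: ["x"]

Derivation:
def/use:
  b0: {v,x} / ∅
  b1: {b,k,x} / {x}
  b2: {b,s,v} / ∅
  b3: {b,k,v} / {b,k}
  b4: {s} / ∅
  b5: {b} / {b,v}
  b6: {v} / {b}

Liveness:
  b0 li=∅ lo={x}
  b1 li={x} lo={b,k,x}
  b2 li=∅ lo=∅
  b3 li={b,k,x} lo={b,v,x}
  b4 li=∅ lo=∅
  b5 li={b,v} lo=∅
  b6 li={b,x} lo={x}

live-out(b6) = ["x"]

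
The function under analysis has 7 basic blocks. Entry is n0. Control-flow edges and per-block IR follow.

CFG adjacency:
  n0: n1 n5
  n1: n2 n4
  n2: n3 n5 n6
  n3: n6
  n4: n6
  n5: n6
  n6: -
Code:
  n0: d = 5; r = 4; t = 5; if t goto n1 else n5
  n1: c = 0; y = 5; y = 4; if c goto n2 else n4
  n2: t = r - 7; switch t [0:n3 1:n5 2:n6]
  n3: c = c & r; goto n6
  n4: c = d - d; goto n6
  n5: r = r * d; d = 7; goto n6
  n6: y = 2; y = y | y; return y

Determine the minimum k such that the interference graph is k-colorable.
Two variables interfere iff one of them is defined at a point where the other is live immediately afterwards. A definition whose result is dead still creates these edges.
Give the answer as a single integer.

def/use:
  n0 def {d,r,t} use ∅
  n1 def {c,y} use ∅
  n2 def {t} use {r}
  n3 def {c} use {c,r}
  n4 def {c} use {d}
  n5 def {d,r} use {d,r}
  n6 def {y} use ∅

Live sets:
  n0: in=∅ out={d,r}
  n1: in={d,r} out={c,d,r}
  n2: in={c,d,r} out={c,d,r}
  n3: in={c,r} out=∅
  n4: in={d} out=∅
  n5: in={d,r} out=∅
  n6: in=∅ out=∅

Conflict graph:
  c — {d,r,t,y}
  d — {c,r,t,y}
  r — {c,d,t,y}
  t — {c,d,r}
  y — {c,d,r}

Chromatic number:
  {c,d,r,t} pairwise interfere (4-clique) ⇒ χ ≥ 4
  4-colouring: r0={c}  r1={d}  r2={r}  r3={t,y}
  χ = 4

Answer: 4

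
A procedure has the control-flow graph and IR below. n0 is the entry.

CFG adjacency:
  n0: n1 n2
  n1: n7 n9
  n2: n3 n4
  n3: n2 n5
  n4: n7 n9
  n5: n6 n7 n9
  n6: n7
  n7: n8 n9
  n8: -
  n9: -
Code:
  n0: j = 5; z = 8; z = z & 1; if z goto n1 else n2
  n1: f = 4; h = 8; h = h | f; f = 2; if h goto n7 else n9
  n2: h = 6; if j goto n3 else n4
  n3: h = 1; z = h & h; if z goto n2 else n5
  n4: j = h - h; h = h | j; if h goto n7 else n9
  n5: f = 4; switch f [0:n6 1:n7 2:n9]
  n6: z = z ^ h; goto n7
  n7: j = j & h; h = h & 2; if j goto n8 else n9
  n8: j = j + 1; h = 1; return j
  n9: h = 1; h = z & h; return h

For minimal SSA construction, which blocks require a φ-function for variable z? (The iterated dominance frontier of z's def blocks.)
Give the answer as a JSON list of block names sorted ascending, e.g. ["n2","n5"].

idom tree: n1←n0 n2←n0 n3←n2 n4←n2 n5←n3 n6←n5 n7←n0 n8←n7 n9←n0
Dom at joins:
  n2: preds {n0,n3}: {n0} ∩ {n0,n2,n3} = {n0}; idom=n0
  n7: preds {n1,n4,n5,n6}: {n0,n1} ∩ {n0,n2,n4} ∩ {n0,n2,n3,n5} ∩ {n0,n2,n3,n5,n6} = {n0}; idom=n0
  n9: preds {n1,n4,n5,n7}: {n0,n1} ∩ {n0,n2,n4} ∩ {n0,n2,n3,n5} ∩ {n0,n7} = {n0}; idom=n0

DF walk-up:
  n2←n0: walk · to n0
  n2←n3: walk n3→n2 to n0
  n7←n1: walk n1 to n0
  n7←n4: walk n4→n2 to n0
  n7←n5: walk n5→n3→n2 to n0
  n7←n6: walk n6→n5→n3→n2 to n0
  n9←n1: walk n1 to n0
  n9←n4: walk n4→n2 to n0
  n9←n5: walk n5→n3→n2 to n0
  n9←n7: walk n7 to n0
  n0: DF=∅
  n1: DF={n7,n9}
  n2: DF={n2,n7,n9}
  n3: DF={n2,n7,n9}
  n4: DF={n7,n9}
  n5: DF={n7,n9}
  n6: DF={n7}
  n7: DF={n9}
  n8: DF=∅
  n9: DF=∅

φ for z: defs {n0,n3,n6}
  DF⁺ = {n2,n7,n9}

Answer: ["n2", "n7", "n9"]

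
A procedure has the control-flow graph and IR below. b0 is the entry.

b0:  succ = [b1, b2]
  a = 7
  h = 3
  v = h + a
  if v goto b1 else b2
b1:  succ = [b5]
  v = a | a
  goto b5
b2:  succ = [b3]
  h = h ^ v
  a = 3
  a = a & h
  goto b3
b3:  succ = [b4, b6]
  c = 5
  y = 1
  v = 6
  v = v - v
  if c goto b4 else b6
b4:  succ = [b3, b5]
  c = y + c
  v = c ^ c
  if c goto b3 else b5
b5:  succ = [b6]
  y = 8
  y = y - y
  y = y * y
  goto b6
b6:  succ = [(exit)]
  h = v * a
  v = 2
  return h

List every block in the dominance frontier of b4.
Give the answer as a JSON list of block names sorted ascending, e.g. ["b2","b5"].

Answer: ["b3", "b5"]

Analysis:
idom tree: b1←b0 b2←b0 b3←b2 b4←b3 b5←b0 b6←b0
Dom∩ at merges:
  b3: preds {b2,b4}: {b0,b2} ∩ {b0,b2,b3,b4} = {b0,b2}; idom=b2
  b5: preds {b1,b4}: {b0,b1} ∩ {b0,b2,b3,b4} = {b0}; idom=b0
  b6: preds {b3,b5}: {b0,b2,b3} ∩ {b0,b5} = {b0}; idom=b0

Frontier:
  b3←b2: walk · to b2
  b3←b4: walk b4→b3 to b2
  b5←b1: walk b1 to b0
  b5←b4: walk b4→b3→b2 to b0
  b6←b3: walk b3→b2 to b0
  b6←b5: walk b5 to b0
  b0: DF=∅
  b1: DF={b5}
  b2: DF={b5,b6}
  b3: DF={b3,b5,b6}
  b4: DF={b3,b5}
  b5: DF={b6}
  b6: DF=∅

DF(b4) = ["b3", "b5"]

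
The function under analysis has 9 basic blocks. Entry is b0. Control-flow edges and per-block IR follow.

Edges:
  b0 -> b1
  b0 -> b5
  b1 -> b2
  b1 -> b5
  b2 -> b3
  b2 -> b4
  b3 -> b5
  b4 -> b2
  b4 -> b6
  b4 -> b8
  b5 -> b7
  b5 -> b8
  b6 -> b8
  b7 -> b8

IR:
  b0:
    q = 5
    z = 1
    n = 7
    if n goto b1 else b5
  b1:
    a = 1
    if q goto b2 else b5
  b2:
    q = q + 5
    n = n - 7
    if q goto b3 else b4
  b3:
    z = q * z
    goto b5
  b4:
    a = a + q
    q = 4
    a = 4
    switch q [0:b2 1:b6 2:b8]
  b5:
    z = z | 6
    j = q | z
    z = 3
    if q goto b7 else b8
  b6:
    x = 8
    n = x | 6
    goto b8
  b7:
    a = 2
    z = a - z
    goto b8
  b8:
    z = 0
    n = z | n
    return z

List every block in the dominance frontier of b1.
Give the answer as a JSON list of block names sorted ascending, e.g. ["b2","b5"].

idom tree: b1←b0 b2←b1 b3←b2 b4←b2 b5←b0 b6←b4 b7←b5 b8←b0
Dom at joins:
  b2: preds {b1,b4}: {b0,b1} ∩ {b0,b1,b2,b4} = {b0,b1}; idom=b1
  b5: preds {b0,b1,b3}: {b0} ∩ {b0,b1} ∩ {b0,b1,b2,b3} = {b0}; idom=b0
  b8: preds {b4,b5,b6,b7}: {b0,b1,b2,b4} ∩ {b0,b5} ∩ {b0,b1,b2,b4,b6} ∩ {b0,b5,b7} = {b0}; idom=b0

DF walk-up:
  b2←b1: walk · to b1
  b2←b4: walk b4→b2 to b1
  b5←b0: walk · to b0
  b5←b1: walk b1 to b0
  b5←b3: walk b3→b2→b1 to b0
  b8←b4: walk b4→b2→b1 to b0
  b8←b5: walk b5 to b0
  b8←b6: walk b6→b4→b2→b1 to b0
  b8←b7: walk b7→b5 to b0
  b0: DF=∅
  b1: DF={b5,b8}
  b2: DF={b2,b5,b8}
  b3: DF={b5}
  b4: DF={b2,b8}
  b5: DF={b8}
  b6: DF={b8}
  b7: DF={b8}
  b8: DF=∅

DF(b1) = ["b5", "b8"]

Answer: ["b5", "b8"]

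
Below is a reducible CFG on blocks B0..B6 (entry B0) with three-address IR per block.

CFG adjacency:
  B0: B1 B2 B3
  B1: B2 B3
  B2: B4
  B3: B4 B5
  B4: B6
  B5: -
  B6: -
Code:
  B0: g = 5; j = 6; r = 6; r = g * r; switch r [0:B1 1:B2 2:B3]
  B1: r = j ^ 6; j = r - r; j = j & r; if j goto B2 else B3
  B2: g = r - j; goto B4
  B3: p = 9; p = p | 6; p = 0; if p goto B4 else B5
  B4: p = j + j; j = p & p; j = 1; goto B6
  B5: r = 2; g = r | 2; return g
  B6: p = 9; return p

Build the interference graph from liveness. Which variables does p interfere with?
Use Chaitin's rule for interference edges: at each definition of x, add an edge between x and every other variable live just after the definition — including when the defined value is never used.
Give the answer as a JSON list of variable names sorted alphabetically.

Answer: ["j"]

Working:
Per-block:
  B0 def {g,j,r} use ∅
  B1 def {j,r} use {j}
  B2 def {g} use {j,r}
  B3 def {p} use ∅
  B4 def {j,p} use {j}
  B5 def {g,r} use ∅
  B6 def {p} use ∅

Live sets:
  live B0: ∅→{j,r}
  live B1: {j}→{j,r}
  live B2: {j,r}→{j}
  live B3: {j}→{j}
  live B4: {j}→∅
  live B5: ∅→∅
  live B6: ∅→∅

Interference:
  g: {j,r}
  j: {g,p,r}
  p: {j}
  r: {g,j}

N(p) = ["j"]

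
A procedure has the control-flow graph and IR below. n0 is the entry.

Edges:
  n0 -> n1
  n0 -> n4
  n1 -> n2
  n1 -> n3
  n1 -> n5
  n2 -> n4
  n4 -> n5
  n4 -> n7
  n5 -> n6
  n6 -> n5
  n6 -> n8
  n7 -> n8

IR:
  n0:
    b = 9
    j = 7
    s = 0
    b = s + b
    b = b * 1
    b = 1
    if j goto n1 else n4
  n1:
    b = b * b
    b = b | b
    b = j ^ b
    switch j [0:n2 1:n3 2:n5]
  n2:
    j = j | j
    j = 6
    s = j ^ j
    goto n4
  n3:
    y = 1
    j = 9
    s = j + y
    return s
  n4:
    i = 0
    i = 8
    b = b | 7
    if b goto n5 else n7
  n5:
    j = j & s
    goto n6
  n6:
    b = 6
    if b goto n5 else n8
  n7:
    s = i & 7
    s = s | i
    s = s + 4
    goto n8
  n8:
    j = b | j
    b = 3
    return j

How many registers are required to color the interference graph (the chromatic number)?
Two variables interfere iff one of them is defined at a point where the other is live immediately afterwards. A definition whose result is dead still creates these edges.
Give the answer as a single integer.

Per-block:
  n0: {b,j,s} / ∅
  n1: {b} / {b,j}
  n2: {j,s} / {j}
  n3: {j,s,y} / ∅
  n4: {b,i} / {b}
  n5: {j} / {j,s}
  n6: {b} / ∅
  n7: {s} / {i}
  n8: {b,j} / {b,j}

Backward fixpoint:
  n0: in=∅ out={b,j,s}
  n1: in={b,j,s} out={b,j,s}
  n2: in={b,j} out={b,j,s}
  n3: in=∅ out=∅
  n4: in={b,j,s} out={b,i,j,s}
  n5: in={j,s} out={j,s}
  n6: in={j,s} out={b,j,s}
  n7: in={b,i,j} out={b,j}
  n8: in={b,j} out=∅

Conflict graph:
  b↔{i,j,s}
  i↔{b,j,s}
  j↔{b,i,s,y}
  s↔{b,i,j}
  y↔{j}

Colouring:
  lower bound: {b,i,j,s} mutually conflict ⇒ χ ≥ 4
  assign b→r1 i→r2 j→r0 s→r3 y→r1 — no edge inside a register ⇒ χ ≤ 4
  χ = 4

Answer: 4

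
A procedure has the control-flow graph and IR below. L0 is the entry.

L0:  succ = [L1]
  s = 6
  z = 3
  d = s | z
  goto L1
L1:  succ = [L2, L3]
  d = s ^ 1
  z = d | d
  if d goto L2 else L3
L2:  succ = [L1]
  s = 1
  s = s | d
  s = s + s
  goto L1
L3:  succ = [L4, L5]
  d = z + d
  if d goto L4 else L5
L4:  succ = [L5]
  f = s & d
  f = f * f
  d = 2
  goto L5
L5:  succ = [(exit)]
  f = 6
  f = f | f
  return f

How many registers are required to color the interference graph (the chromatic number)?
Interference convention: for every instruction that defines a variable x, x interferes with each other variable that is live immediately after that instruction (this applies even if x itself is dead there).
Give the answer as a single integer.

Block summaries:
  L0: def={d,s,z} ue=∅
  L1: def={d,z} ue={s}
  L2: def={s} ue={d}
  L3: def={d} ue={d,z}
  L4: def={d,f} ue={d,s}
  L5: def={f} ue=∅

Liveness:
  L0 li=∅ lo={s}
  L1 li={s} lo={d,s,z}
  L2 li={d} lo={s}
  L3 li={d,s,z} lo={d,s}
  L4 li={d,s} lo=∅
  L5 li=∅ lo=∅

Conflict graph:
  d — {s,z}
  f — ∅
  s — {d,z}
  z — {d,s}

Registers:
  {d,s,z} pairwise interfere (3-clique) ⇒ χ ≥ 3
  3-colouring: c0={d,f}  c1={s}  c2={z}
  χ = 3

Answer: 3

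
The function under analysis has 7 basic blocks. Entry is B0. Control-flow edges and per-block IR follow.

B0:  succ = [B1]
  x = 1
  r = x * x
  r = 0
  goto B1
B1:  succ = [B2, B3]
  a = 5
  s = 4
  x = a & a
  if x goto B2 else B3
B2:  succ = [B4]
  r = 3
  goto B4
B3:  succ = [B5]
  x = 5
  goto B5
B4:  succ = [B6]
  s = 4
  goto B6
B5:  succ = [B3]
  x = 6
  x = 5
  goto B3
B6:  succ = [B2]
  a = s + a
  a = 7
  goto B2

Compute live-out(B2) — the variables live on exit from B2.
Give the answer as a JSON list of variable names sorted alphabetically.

Answer: ["a"]

Working:
Per-block:
  B0: def={r,x} ue=∅
  B1: def={a,s,x} ue=∅
  B2: def={r} ue=∅
  B3: def={x} ue=∅
  B4: def={s} ue=∅
  B5: def={x} ue=∅
  B6: def={a} ue={a,s}

Backward fixpoint:
  B0: in=∅ out=∅
  B1: in=∅ out={a}
  B2: in={a} out={a}
  B3: in=∅ out=∅
  B4: in={a} out={a,s}
  B5: in=∅ out=∅
  B6: in={a,s} out={a}

live-out(B2) = ["a"]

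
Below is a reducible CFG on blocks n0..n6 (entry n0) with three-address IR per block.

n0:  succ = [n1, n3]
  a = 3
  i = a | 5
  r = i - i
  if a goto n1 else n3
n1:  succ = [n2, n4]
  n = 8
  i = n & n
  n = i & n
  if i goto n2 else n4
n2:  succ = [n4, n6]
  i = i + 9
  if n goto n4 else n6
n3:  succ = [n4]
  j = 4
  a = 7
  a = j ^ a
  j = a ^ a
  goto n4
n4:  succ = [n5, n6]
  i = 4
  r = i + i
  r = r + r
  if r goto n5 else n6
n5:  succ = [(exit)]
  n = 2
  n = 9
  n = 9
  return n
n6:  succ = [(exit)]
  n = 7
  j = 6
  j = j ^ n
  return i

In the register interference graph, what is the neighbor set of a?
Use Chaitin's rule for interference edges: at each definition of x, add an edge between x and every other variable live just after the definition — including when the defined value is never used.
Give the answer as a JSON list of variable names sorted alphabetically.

Answer: ["i", "j", "r"]

Working:
Per-block:
  n0 def {a,i,r} use ∅
  n1 def {i,n} use ∅
  n2 def {i} use {i,n}
  n3 def {a,j} use ∅
  n4 def {i,r} use ∅
  n5 def {n} use ∅
  n6 def {j,n} use {i}

Live sets:
  live n0: ∅→∅
  live n1: ∅→{i,n}
  live n2: {i,n}→{i}
  live n3: ∅→∅
  live n4: ∅→{i}
  live n5: ∅→∅
  live n6: {i}→∅

Interference:
  a — {i,j,r}
  i — {a,j,n,r}
  j — {a,i,n}
  n — {i,j}
  r — {a,i}

N(a) = ["i", "j", "r"]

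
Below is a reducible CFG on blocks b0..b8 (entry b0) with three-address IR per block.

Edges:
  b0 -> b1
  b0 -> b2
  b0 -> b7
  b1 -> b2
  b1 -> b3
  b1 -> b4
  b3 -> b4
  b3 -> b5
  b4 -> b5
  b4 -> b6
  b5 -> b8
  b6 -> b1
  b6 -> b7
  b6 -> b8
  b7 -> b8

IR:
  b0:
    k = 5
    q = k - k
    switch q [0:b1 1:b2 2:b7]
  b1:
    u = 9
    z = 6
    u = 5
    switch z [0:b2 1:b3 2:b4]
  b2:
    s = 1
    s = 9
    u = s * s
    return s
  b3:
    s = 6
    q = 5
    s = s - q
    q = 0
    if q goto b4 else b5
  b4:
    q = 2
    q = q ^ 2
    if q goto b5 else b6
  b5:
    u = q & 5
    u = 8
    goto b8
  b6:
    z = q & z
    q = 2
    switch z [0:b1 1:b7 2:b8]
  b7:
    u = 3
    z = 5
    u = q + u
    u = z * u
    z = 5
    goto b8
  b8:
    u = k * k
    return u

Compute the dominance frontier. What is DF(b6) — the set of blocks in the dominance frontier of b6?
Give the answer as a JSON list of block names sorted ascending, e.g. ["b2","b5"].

Answer: ["b1", "b7", "b8"]

Working:
idom tree: b1←b0 b2←b0 b3←b1 b4←b1 b5←b1 b6←b4 b7←b0 b8←b0
Join-block Dom:
  b1: preds {b0,b6}: {b0} ∩ {b0,b1,b4,b6} = {b0}; idom=b0
  b2: preds {b0,b1}: {b0} ∩ {b0,b1} = {b0}; idom=b0
  b4: preds {b1,b3}: {b0,b1} ∩ {b0,b1,b3} = {b0,b1}; idom=b1
  b5: preds {b3,b4}: {b0,b1,b3} ∩ {b0,b1,b4} = {b0,b1}; idom=b1
  b7: preds {b0,b6}: {b0} ∩ {b0,b1,b4,b6} = {b0}; idom=b0
  b8: preds {b5,b6,b7}: {b0,b1,b5} ∩ {b0,b1,b4,b6} ∩ {b0,b7} = {b0}; idom=b0

DF derivation:
  b1←b0: walk · to b0
  b1←b6: walk b6→b4→b1 to b0
  b2←b0: walk · to b0
  b2←b1: walk b1 to b0
  b4←b1: walk · to b1
  b4←b3: walk b3 to b1
  b5←b3: walk b3 to b1
  b5←b4: walk b4 to b1
  b7←b0: walk · to b0
  b7←b6: walk b6→b4→b1 to b0
  b8←b5: walk b5→b1 to b0
  b8←b6: walk b6→b4→b1 to b0
  b8←b7: walk b7 to b0
  DF(b0)=∅
  DF(b1)={b1,b2,b7,b8}
  DF(b2)=∅
  DF(b3)={b4,b5}
  DF(b4)={b1,b5,b7,b8}
  DF(b5)={b8}
  DF(b6)={b1,b7,b8}
  DF(b7)={b8}
  DF(b8)=∅

DF(b6) = ["b1", "b7", "b8"]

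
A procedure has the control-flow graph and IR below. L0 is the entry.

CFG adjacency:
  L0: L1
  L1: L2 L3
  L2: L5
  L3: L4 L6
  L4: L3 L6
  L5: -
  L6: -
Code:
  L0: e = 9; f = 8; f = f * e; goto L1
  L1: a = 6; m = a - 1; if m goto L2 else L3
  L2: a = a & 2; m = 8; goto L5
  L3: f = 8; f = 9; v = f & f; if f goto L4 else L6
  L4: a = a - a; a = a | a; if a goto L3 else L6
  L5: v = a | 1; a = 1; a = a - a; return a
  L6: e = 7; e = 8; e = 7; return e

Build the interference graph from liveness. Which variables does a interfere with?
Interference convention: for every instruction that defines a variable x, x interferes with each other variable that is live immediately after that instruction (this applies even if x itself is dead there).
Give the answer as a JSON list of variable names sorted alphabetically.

def/use:
  L0: {e,f} / ∅
  L1: {a,m} / ∅
  L2: {a,m} / {a}
  L3: {f,v} / ∅
  L4: {a} / {a}
  L5: {a,v} / {a}
  L6: {e} / ∅

Backward fixpoint:
  L0: in=∅ out=∅
  L1: in=∅ out={a}
  L2: in={a} out={a}
  L3: in={a} out={a}
  L4: in={a} out={a}
  L5: in={a} out=∅
  L6: in=∅ out=∅

Interference:
  a↔{f,m,v}
  e↔{f}
  f↔{a,e,v}
  m↔{a}
  v↔{a,f}

N(a) = ["f", "m", "v"]

Answer: ["f", "m", "v"]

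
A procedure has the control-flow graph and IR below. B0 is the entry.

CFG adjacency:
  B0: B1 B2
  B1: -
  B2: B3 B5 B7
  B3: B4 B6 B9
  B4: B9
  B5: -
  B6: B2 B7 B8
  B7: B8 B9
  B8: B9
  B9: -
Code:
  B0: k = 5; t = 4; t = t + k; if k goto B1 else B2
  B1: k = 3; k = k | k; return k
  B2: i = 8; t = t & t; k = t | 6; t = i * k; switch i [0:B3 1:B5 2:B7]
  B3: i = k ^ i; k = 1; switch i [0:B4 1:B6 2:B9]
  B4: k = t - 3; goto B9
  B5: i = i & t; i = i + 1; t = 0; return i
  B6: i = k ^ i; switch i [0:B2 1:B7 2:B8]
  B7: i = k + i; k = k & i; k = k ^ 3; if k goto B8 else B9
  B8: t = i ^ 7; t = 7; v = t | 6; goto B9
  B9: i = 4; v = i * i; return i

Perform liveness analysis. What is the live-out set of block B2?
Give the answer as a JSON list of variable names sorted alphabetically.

Answer: ["i", "k", "t"]

Working:
def/use:
  B0: def={k,t} ue=∅
  B1: def={k} ue=∅
  B2: def={i,k,t} ue={t}
  B3: def={i,k} ue={i,k}
  B4: def={k} ue={t}
  B5: def={i,t} ue={i,t}
  B6: def={i} ue={i,k}
  B7: def={i,k} ue={i,k}
  B8: def={t,v} ue={i}
  B9: def={i,v} ue=∅

Live sets:
  B0 li=∅ lo={t}
  B1 li=∅ lo=∅
  B2 li={t} lo={i,k,t}
  B3 li={i,k,t} lo={i,k,t}
  B4 li={t} lo=∅
  B5 li={i,t} lo=∅
  B6 li={i,k,t} lo={i,k,t}
  B7 li={i,k} lo={i}
  B8 li={i} lo=∅
  B9 li=∅ lo=∅

live-out(B2) = ["i", "k", "t"]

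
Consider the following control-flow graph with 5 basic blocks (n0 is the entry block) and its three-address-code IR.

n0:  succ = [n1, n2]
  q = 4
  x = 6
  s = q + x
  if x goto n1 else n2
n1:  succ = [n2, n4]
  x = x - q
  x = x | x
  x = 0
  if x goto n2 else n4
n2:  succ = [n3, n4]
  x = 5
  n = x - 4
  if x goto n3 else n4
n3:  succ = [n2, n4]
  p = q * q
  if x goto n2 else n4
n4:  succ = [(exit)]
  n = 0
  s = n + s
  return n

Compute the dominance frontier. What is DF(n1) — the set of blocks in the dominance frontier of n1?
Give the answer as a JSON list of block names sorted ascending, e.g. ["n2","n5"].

Answer: ["n2", "n4"]

Working:
idom tree: n1←n0 n2←n0 n3←n2 n4←n0
Join-block Dom:
  n2: preds {n0,n1,n3}: {n0} ∩ {n0,n1} ∩ {n0,n2,n3} = {n0}; idom=n0
  n4: preds {n1,n2,n3}: {n0,n1} ∩ {n0,n2} ∩ {n0,n2,n3} = {n0}; idom=n0

DF walk-up:
  join n2 pred n0: · stop@n0
  join n2 pred n1: n1 stop@n0
  join n2 pred n3: n3→n2 stop@n0
  join n4 pred n1: n1 stop@n0
  join n4 pred n2: n2 stop@n0
  join n4 pred n3: n3→n2 stop@n0
  n0 → ∅
  n1 → {n2,n4}
  n2 → {n2,n4}
  n3 → {n2,n4}
  n4 → ∅

DF(n1) = ["n2", "n4"]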